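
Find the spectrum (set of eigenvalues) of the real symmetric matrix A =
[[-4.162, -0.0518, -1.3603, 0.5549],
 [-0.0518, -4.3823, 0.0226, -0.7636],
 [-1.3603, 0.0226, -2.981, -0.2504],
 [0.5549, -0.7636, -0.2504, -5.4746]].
sigma(A) ≈ {-6, -5, -4, -2}

A is real symmetric, so its spectrum consists of real eigenvalues. Expanding the characteristic polynomial of the displayed matrix gives
  det(λ I - A) = p(λ) = λ^4 + (17)λ^3 + (103.9988)λ^2 + (267.9952)λ + (239.994).
Solving p(λ) = 0 yields eigenvalues ≈ -6, -5, -4, -2. (A is shown rounded to 4 decimals, so these recover the underlying integer eigenvalues to within that precision.)
Verification: the trace of A = -17 equals the sum of eigenvalues -17, and det(A) ≈ 239.9940 matches the eigenvalue product 240.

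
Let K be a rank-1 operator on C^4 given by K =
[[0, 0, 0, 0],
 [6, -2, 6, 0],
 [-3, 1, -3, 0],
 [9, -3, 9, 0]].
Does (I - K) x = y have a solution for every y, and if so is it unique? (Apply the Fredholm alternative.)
(I - K) is invertible (det(I - K) = 6 ≠ 0), so for every y in C^4 the equation (I - K) x = y has a unique solution.

K has rank 1, so it is an outer product K = u v^T: every row of K is a multiple of one row vector. Reading off the entries, u = (0, -2, 1, -3) and v = (-3, 1, -3, 0) (row i of K equals u_i·v^T). A rank-one matrix u v^T satisfies K u = u (v·u) and kills the (3)-dimensional subspace v^⊥, so its characteristic polynomial is lambda^3 (lambda - v·u) with v·u = tr K = -5. Hence the eigenvalues of I - K are 1 (multiplicity 3) and 1 - (-5) = 6, so det(I - K) = 6. (Direct check: I - K =
[[1, 0, 0, 0],
 [-6, 3, -6, 0],
 [3, -1, 4, 0],
 [-9, 3, -9, 1]]
has determinant 6.) The finite-dimensional Fredholm alternative says: either (I - K) is invertible, or ker(I - K) ≠ {0} and then range(I - K) = ker((I - K)^*)^⊥, with dim ker(I - K) = dim ker((I - K)^*). Since det(I - K) ≠ 0, 1 is not an eigenvalue of K and ker(I - K) = {0}, so we are in the first case: for every y there is a unique x = (I - K)^(-1) y. Explicitly, by the Sherman–Morrison formula, (I - u v^T)^(-1) = I + u v^T/(1 - v·u), i.e. (I - K)^(-1) = I + K/(6).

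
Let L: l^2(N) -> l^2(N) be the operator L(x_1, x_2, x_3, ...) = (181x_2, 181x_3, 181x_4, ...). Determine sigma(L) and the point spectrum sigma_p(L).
sigma(L) = closed disk {z in C : |z| ≤ 181}; sigma_p(L) = open disk {z in C : |z| < 181}

Note L = 181·V where V is the unit left shift (V x)_k = x_{k+1}; so sigma(L) = 181·sigma(V) and ||L|| = 181||V||. ||L x||^2 = 32761sum_{k≥2} |x_k|^2 ≤ 32761||x||^2, with equality on {x : x_1 = 0}, so ||L|| = 181. For any lambda with |lambda| < 181, set r = lambda/181 (|r| < 1); the vector x = (1, r, r^2, ...) is in l^2 and satisfies L x = 181(r, r^2, ...) = lambda x, so lambda is an eigenvalue. On the boundary |lambda| = 181 the geometric series diverges, so no l^2 eigenvector exists, but these lambda lie in the approximate point spectrum. Hence sigma(L) is the closed disk of radius 181 and sigma_p(L) is the open disk.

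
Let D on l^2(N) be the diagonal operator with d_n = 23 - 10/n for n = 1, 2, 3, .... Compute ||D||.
||D|| = 23

For a diagonal operator on l^2 with entries d_n, ||D|| = sup_n |d_n|. Here d_1 = 13, d_2 = 18, ..., and d_n = 23 - 10/n increases monotonically toward 23. All terms lie in [13, 23), so |d_n| = d_n and the supremum is the limit 23, which is not attained by any individual d_n. Hence ||D|| = 23.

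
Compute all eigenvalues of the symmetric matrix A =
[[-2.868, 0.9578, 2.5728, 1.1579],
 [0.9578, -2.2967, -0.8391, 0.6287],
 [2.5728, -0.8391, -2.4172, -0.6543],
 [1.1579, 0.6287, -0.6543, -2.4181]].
sigma(A) ≈ {-6, -3, -1, 0}

A is real symmetric, so its spectrum consists of real eigenvalues. Expanding the characteristic polynomial of the displayed matrix gives
  det(λ I - A) = p(λ) = λ^4 + (10)λ^3 + (27)λ^2 + (18)λ + (0).
Solving p(λ) = 0 yields eigenvalues ≈ -6, -3, -1, 0. (A is shown rounded to 4 decimals, so these recover the underlying integer eigenvalues to within that precision.)
Verification: the trace of A = -10 equals the sum of eigenvalues -10, and det(A) ≈ -0.0003 matches the eigenvalue product 0.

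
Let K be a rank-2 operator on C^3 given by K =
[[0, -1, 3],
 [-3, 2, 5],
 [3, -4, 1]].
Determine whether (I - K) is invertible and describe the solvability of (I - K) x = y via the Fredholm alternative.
(I - K) is invertible (det(I - K) = 8 ≠ 0), so for every y in C^3 the equation (I - K) x = y has a unique solution.

K has rank 2 and factors as K = U V^T = u1 v1^T + u2 v2^T with u1 = (0, 1, -1), v1 = (-3, 3, 2), u2 = (1, 1, 1), v2 = (0, -1, 3) (multiplying out reproduces the displayed K). The nonzero eigenvalues of U V^T coincide with those of the 2 x 2 matrix G = V^T U = [[v1·u1, v1·u2], [v2·u1, v2·u2]] = [[1, 2], [-4, 2]], and by the Sylvester determinant identity det(I_3 - U V^T) = det(I_2 - V^T U) = det([[0, -2], [4, -1]]) = (0)(-1) - (-2)(4) = 8. (Direct check: I - K =
[[1, 1, -3],
 [3, -1, -5],
 [-3, 4, 0]]
has determinant 8.) The finite-dimensional Fredholm alternative says: either (I - K) is invertible, or ker(I - K) ≠ {0} and then range(I - K) = ker((I - K)^*)^⊥, with dim ker(I - K) = dim ker((I - K)^*). Since det(I - K) ≠ 0, 1 is not an eigenvalue of K and ker(I - K) = {0}, so we are in the first case: for every y there is a unique x = (I - K)^(-1) y. (Explicitly, by the Woodbury identity, (I - U V^T)^(-1) = I + U (I_2 - G)^(-1) V^T.)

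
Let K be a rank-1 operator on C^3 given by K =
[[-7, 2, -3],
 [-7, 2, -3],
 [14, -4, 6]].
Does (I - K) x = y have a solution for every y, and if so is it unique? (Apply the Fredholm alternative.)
(I - K) is singular (det(I - K) = 0, i.e. 1 ∈ sigma(K)). (I - K) x = y is solvable iff y ⊥ ker((I - K)^*) = span{(-7, 2, -3)}, i.e. iff -7y_1 + 2y_2 - 3y_3 = 0. When solvable, the solutions are x = y + c·(1, 1, -2), c arbitrary (ker(I - K) = span{(1, 1, -2)}, dimension 1).

K has rank 1, so it is an outer product K = u v^T: every row of K is a multiple of one row vector. Reading off the entries, u = (1, 1, -2) and v = (-7, 2, -3) (row i of K equals u_i·v^T). A rank-one matrix u v^T satisfies K u = u (v·u) and kills the (2)-dimensional subspace v^⊥, so its characteristic polynomial is lambda^2 (lambda - v·u) with v·u = tr K = 1. Hence the eigenvalues of I - K are 1 (multiplicity 2) and 1 - (1) = 0, so det(I - K) = 0. (Direct check: I - K =
[[8, -2, 3],
 [7, -1, 3],
 [-14, 4, -5]]
has determinant 0.) So 1 is an eigenvalue of K and (I - K) is not invertible. The finite-dimensional Fredholm alternative says: either (I - K) is invertible, or ker(I - K) ≠ {0} and then range(I - K) = ker((I - K)^*)^⊥, with dim ker(I - K) = dim ker((I - K)^*). We are in the second case, so we need both kernels. Kernel of I - K: (I - K) u = u - u (v·u) = u - u = 0, so ker(I - K) = span{u} = span{(1, 1, -2)} (it is exactly 1-dimensional because rank(I - K) = 2). Kernel of the adjoint: K is real, so (I - K)^* = I - K^T = I - v u^T, and (I - v u^T) v = v - v (u·v) = 0; hence ker((I - K)^*) = span{v} = span{(-7, 2, -3)}. Therefore (I - K) x = y is solvable iff <y, v> = 0, i.e. iff -7y_1 + 2y_2 - 3y_3 = 0. When this holds, K y = u (v·y) = 0, so (I - K) y = y and x = y is a particular solution; the full solution set is the line x = y + c·u = y + c·(1, 1, -2), c ∈ C.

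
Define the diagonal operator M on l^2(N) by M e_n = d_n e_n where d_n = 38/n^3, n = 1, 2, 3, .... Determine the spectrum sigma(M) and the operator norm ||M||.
sigma(M) = {38/n^3 : n ≥ 1} ∪ {0}; ||M|| = 38

A bounded diagonal operator on l^2 with diagonal entries d_n has spectrum equal to the closure of {d_n : n ≥ 1}: every d_n is an eigenvalue (with eigenvector e_n), so {d_n} ⊂ sigma(M); the spectrum is closed, so its closure is too; and for lambda not in the closure, (M - lambda I) has bounded inverse (the diagonal entries 1/(d_n - lambda) are bounded). For our sequence d_n = 38/n^3, n = 1, 2, 3, ...:
  - {d_n} = {38/n^3 : n ≥ 1}; the only limit point is 0
  - closure = {38/n^3 : n ≥ 1} ∪ {0}
For the norm: a diagonal operator has ||M|| = sup_n |d_n|. Here d_n = 38/n^3 is positive and decreasing, so sup_n |d_n| = d_1 = 38. So ||M|| = 38.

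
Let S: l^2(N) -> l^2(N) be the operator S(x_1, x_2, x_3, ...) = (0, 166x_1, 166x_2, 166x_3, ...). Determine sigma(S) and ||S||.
sigma(S) = closed disk {z in C : |z| ≤ 166}; ||S|| = 166

Note S = 166·U where U is the unit right shift (U x)_k = x_{k-1} (with x_0 := 0); so ||S|| = 166||U|| and sigma(S) = 166·sigma(U). ||S x||^2 = sum_{k≥1} |166x_k|^2 = 27556||x||^2, so ||S|| = 166 and sigma(S) ⊂ {|z| ≤ 166}. For any |lambda| < 166, the equation (S - lambda I) x = 0 forces x_1 = 0, then 166x_k = lambda x_{k+1} ⇒ x = 0, so S has no eigenvalues. But (S - lambda I) is not surjective for |lambda| < 166: solving (S - lambda I) x = e_1 would require x_n proportional to (lambda/166)^(-n), which is not in l^2. So every |lambda| < 166 lies in the residual spectrum. The boundary |lambda| = 166 is in the approximate point spectrum (the spectrum is closed). Hence sigma(S) is the closed disk of radius 166.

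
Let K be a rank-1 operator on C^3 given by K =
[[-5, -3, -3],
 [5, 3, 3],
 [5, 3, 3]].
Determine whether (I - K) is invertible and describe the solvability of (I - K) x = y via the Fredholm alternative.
(I - K) is singular (det(I - K) = 0, i.e. 1 ∈ sigma(K)). (I - K) x = y is solvable iff y ⊥ ker((I - K)^*) = span{(-5, -3, -3)}, i.e. iff -5y_1 - 3y_2 - 3y_3 = 0. When solvable, the solutions are x = y + c·(1, -1, -1), c arbitrary (ker(I - K) = span{(1, -1, -1)}, dimension 1).

K has rank 1, so it is an outer product K = u v^T: every row of K is a multiple of one row vector. Reading off the entries, u = (1, -1, -1) and v = (-5, -3, -3) (row i of K equals u_i·v^T). A rank-one matrix u v^T satisfies K u = u (v·u) and kills the (2)-dimensional subspace v^⊥, so its characteristic polynomial is lambda^2 (lambda - v·u) with v·u = tr K = 1. Hence the eigenvalues of I - K are 1 (multiplicity 2) and 1 - (1) = 0, so det(I - K) = 0. (Direct check: I - K =
[[6, 3, 3],
 [-5, -2, -3],
 [-5, -3, -2]]
has determinant 0.) So 1 is an eigenvalue of K and (I - K) is not invertible. The finite-dimensional Fredholm alternative says: either (I - K) is invertible, or ker(I - K) ≠ {0} and then range(I - K) = ker((I - K)^*)^⊥, with dim ker(I - K) = dim ker((I - K)^*). We are in the second case, so we need both kernels. Kernel of I - K: (I - K) u = u - u (v·u) = u - u = 0, so ker(I - K) = span{u} = span{(1, -1, -1)} (it is exactly 1-dimensional because rank(I - K) = 2). Kernel of the adjoint: K is real, so (I - K)^* = I - K^T = I - v u^T, and (I - v u^T) v = v - v (u·v) = 0; hence ker((I - K)^*) = span{v} = span{(-5, -3, -3)}. Therefore (I - K) x = y is solvable iff <y, v> = 0, i.e. iff -5y_1 - 3y_2 - 3y_3 = 0. When this holds, K y = u (v·y) = 0, so (I - K) y = y and x = y is a particular solution; the full solution set is the line x = y + c·u = y + c·(1, -1, -1), c ∈ C.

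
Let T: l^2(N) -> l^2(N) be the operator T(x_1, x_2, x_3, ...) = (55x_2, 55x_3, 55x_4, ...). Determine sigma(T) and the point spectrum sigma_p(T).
sigma(T) = closed disk {z in C : |z| ≤ 55}; sigma_p(T) = open disk {z in C : |z| < 55}

Note T = 55·V where V is the unit left shift (V x)_k = x_{k+1}; so sigma(T) = 55·sigma(V) and ||T|| = 55||V||. ||T x||^2 = 3025sum_{k≥2} |x_k|^2 ≤ 3025||x||^2, with equality on {x : x_1 = 0}, so ||T|| = 55. For any lambda with |lambda| < 55, set r = lambda/55 (|r| < 1); the vector x = (1, r, r^2, ...) is in l^2 and satisfies T x = 55(r, r^2, ...) = lambda x, so lambda is an eigenvalue. On the boundary |lambda| = 55 the geometric series diverges, so no l^2 eigenvector exists, but these lambda lie in the approximate point spectrum. Hence sigma(T) is the closed disk of radius 55 and sigma_p(T) is the open disk.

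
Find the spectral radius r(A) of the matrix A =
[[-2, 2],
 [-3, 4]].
r(A) = (2 + sqrt(12))/2 ≈ 2.7321

The eigenvalues of A are the roots of its characteristic polynomial. With M = A (coefficients from the trace and determinant):
  p(λ) = det(λ I - M) = λ^2 - 2λ - 2.
For λ^2 - 2λ - 2 the discriminant is 12. It is nonnegative but not a perfect square, so the roots are real and irrational: λ = (2 ± sqrt(12))/2 ≈ 2.7321, -0.7321.
Thus the eigenvalues (to 4 decimals) are 2.7321 (modulus 2.7321); -0.7321 (modulus 0.7321). The spectral radius is the largest modulus: r(A) = (2 + sqrt(12))/2 ≈ 2.7321. (Cross-check: r(A) ≤ ||A||_2 ≈ 5.734; equality holds whenever A is normal, though it can also hold for some non-normal A.)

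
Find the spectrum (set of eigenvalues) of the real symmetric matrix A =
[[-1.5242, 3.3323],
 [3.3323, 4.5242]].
sigma(A) ≈ {-3, 6}

A is real symmetric, so its spectrum consists of real eigenvalues. Expanding the characteristic polynomial of the displayed matrix gives
  det(λ I - A) = p(λ) = λ^2 + (-3)λ + (-18).
Solving p(λ) = 0 yields eigenvalues ≈ -3, 6. (A is shown rounded to 4 decimals, so these recover the underlying integer eigenvalues to within that precision.)
Verification: the trace of A = 3 equals the sum of eigenvalues 3, and det(A) ≈ -18.0000 matches the eigenvalue product -18.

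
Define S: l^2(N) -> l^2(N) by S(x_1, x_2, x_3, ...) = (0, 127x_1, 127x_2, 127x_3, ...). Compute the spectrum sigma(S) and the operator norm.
sigma(S) = closed disk {z in C : |z| ≤ 127}; ||S|| = 127

Note S = 127·U where U is the unit right shift (U x)_k = x_{k-1} (with x_0 := 0); so ||S|| = 127||U|| and sigma(S) = 127·sigma(U). ||S x||^2 = sum_{k≥1} |127x_k|^2 = 16129||x||^2, so ||S|| = 127 and sigma(S) ⊂ {|z| ≤ 127}. For any |lambda| < 127, the equation (S - lambda I) x = 0 forces x_1 = 0, then 127x_k = lambda x_{k+1} ⇒ x = 0, so S has no eigenvalues. But (S - lambda I) is not surjective for |lambda| < 127: solving (S - lambda I) x = e_1 would require x_n proportional to (lambda/127)^(-n), which is not in l^2. So every |lambda| < 127 lies in the residual spectrum. The boundary |lambda| = 127 is in the approximate point spectrum (the spectrum is closed). Hence sigma(S) is the closed disk of radius 127.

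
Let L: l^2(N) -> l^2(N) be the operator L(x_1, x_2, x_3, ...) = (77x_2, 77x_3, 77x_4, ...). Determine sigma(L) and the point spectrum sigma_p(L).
sigma(L) = closed disk {z in C : |z| ≤ 77}; sigma_p(L) = open disk {z in C : |z| < 77}

Note L = 77·V where V is the unit left shift (V x)_k = x_{k+1}; so sigma(L) = 77·sigma(V) and ||L|| = 77||V||. ||L x||^2 = 5929sum_{k≥2} |x_k|^2 ≤ 5929||x||^2, with equality on {x : x_1 = 0}, so ||L|| = 77. For any lambda with |lambda| < 77, set r = lambda/77 (|r| < 1); the vector x = (1, r, r^2, ...) is in l^2 and satisfies L x = 77(r, r^2, ...) = lambda x, so lambda is an eigenvalue. On the boundary |lambda| = 77 the geometric series diverges, so no l^2 eigenvector exists, but these lambda lie in the approximate point spectrum. Hence sigma(L) is the closed disk of radius 77 and sigma_p(L) is the open disk.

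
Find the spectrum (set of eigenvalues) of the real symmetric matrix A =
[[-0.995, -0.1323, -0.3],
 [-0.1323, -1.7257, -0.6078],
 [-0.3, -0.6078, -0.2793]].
sigma(A) ≈ {-2, -1, 0}

A is real symmetric, so its spectrum consists of real eigenvalues. Expanding the characteristic polynomial of the displayed matrix gives
  det(λ I - A) = p(λ) = λ^3 + (3)λ^2 + (2)λ + (0).
Solving p(λ) = 0 yields eigenvalues ≈ -2, -1, 0. (A is shown rounded to 4 decimals, so these recover the underlying integer eigenvalues to within that precision.)
Verification: the trace of A = -3 equals the sum of eigenvalues -3, and det(A) ≈ -0.0000 matches the eigenvalue product 0.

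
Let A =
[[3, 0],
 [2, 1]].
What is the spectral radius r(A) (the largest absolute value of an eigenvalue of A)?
r(A) = 3

The eigenvalues of A are the roots of its characteristic polynomial. With M = A (coefficients from the trace and determinant):
  p(λ) = det(λ I - M) = λ^2 - 4λ + 3.
For λ^2 - 4λ + 3 the discriminant is 4. It is a perfect square (2^2), so the roots are rational: λ = (4 ± 2)/2 = 3, 1.
Thus the eigenvalues (to 4 decimals) are 3 (modulus 3); 1 (modulus 1). The spectral radius is the largest modulus: r(A) = 3. (Cross-check: r(A) ≤ ||A||_2 ≈ 3.6503; equality holds whenever A is normal, though it can also hold for some non-normal A.)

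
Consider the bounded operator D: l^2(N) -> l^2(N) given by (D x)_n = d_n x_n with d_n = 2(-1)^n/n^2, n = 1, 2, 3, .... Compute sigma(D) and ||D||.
sigma(D) = {2(-1)^n/n^2 : n ≥ 1} ∪ {0}; ||D|| = 2

A bounded diagonal operator on l^2 with diagonal entries d_n has spectrum equal to the closure of {d_n : n ≥ 1}: every d_n is an eigenvalue (with eigenvector e_n), so {d_n} ⊂ sigma(D); the spectrum is closed, so its closure is too; and for lambda not in the closure, (D - lambda I) has bounded inverse (the diagonal entries 1/(d_n - lambda) are bounded). For our sequence d_n = 2(-1)^n/n^2, n = 1, 2, 3, ...:
  - {d_n} = {2(-1)^n/n^2 : n ≥ 1}; the only limit point is 0
  - closure = {2(-1)^n/n^2 : n ≥ 1} ∪ {0}
For the norm: a diagonal operator has ||D|| = sup_n |d_n|. Here |d_n| = 2/n^2 is decreasing, so sup_n |d_n| = |d_1| = 2. So ||D|| = 2.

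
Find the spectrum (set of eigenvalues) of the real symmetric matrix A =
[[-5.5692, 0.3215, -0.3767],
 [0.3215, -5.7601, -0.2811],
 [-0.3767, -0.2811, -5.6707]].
sigma(A) ≈ {-6, -5} (-6 with multiplicity 2)

A is real symmetric, so its spectrum consists of real eigenvalues. Expanding the characteristic polynomial of the displayed matrix gives
  det(λ I - A) = p(λ) = λ^3 + (17)λ^2 + (96)λ + (180).
Solving p(λ) = 0 yields eigenvalues ≈ -6, -6, -5. (A is shown rounded to 4 decimals, so these recover the underlying integer eigenvalues to within that precision.)
Verification: the trace of A = -17 equals the sum of eigenvalues -17, and det(A) ≈ -179.9996 matches the eigenvalue product -180.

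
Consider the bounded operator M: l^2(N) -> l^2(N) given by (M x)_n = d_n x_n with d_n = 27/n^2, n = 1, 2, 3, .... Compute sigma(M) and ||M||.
sigma(M) = {27/n^2 : n ≥ 1} ∪ {0}; ||M|| = 27

A bounded diagonal operator on l^2 with diagonal entries d_n has spectrum equal to the closure of {d_n : n ≥ 1}: every d_n is an eigenvalue (with eigenvector e_n), so {d_n} ⊂ sigma(M); the spectrum is closed, so its closure is too; and for lambda not in the closure, (M - lambda I) has bounded inverse (the diagonal entries 1/(d_n - lambda) are bounded). For our sequence d_n = 27/n^2, n = 1, 2, 3, ...:
  - {d_n} = {27/n^2 : n ≥ 1}; the only limit point is 0
  - closure = {27/n^2 : n ≥ 1} ∪ {0}
For the norm: a diagonal operator has ||M|| = sup_n |d_n|. Here d_n = 27/n^2 is positive and decreasing, so sup_n |d_n| = d_1 = 27. So ||M|| = 27.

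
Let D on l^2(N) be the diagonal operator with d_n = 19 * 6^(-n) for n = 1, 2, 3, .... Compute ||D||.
||D|| = 19/6 (attained at n = 1)

For D diagonal, ||D|| = sup_n |d_n|. The sequence d_n = 19 * 6^(-n) is positive and strictly decreasing (ratio 6^(-1) < 1), so the supremum is d_1 = 19/6. Hence ||D|| = 19/6.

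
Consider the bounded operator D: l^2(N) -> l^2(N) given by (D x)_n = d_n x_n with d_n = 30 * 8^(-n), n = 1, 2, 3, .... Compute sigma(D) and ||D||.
sigma(D) = {30 * 8^(-n) : n ≥ 1} ∪ {0}; ||D|| = 15/4

A bounded diagonal operator on l^2 with diagonal entries d_n has spectrum equal to the closure of {d_n : n ≥ 1}: every d_n is an eigenvalue (with eigenvector e_n), so {d_n} ⊂ sigma(D); the spectrum is closed, so its closure is too; and for lambda not in the closure, (D - lambda I) has bounded inverse (the diagonal entries 1/(d_n - lambda) are bounded). For our sequence d_n = 30 * 8^(-n), n = 1, 2, 3, ...:
  - {d_n} = {30 * 8^(-n) : n ≥ 1}; the only limit point is 0
  - closure = {30 * 8^(-n) : n ≥ 1} ∪ {0}
For the norm: a diagonal operator has ||D|| = sup_n |d_n|. Here d_n = 30 * 8^(-n) is positive and decreasing, so sup_n |d_n| = d_1 = 30/8 = 15/4. So ||D|| = 15/4.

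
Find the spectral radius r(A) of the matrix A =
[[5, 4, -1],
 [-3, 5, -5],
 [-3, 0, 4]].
r(A) ≈ 7.6076

The eigenvalues of A are the roots of its characteristic polynomial. With M = A (coefficients from the trace, the sum of principal 2x2 minors, and det A):
  p(λ) = det(λ I - M) = λ^3 - 14λ^2 + 74λ - 193.
No integer candidate from the rational root theorem (±divisors of 193) is a root, so the roots are irrational. The cubic discriminant is Δ = -72627 < 0, so there is one real root and a complex-conjugate pair. p(7) = -18 and p(8) = 15 have opposite signs, so a root lies in (7, 8); Newton's method refines it to λ ≈ 7.6076. Dividing out (λ - (7.6076)) leaves approximately λ^2 - 6.3924λ + 25.3692. For λ^2 - 6.3924λ + 25.3692 the discriminant is -60.6147. It is negative, so the remaining roots are the complex-conjugate pair λ ≈ 3.1962 ± 3.8928i. Their product equals the constant term, so |λ|^2 ≈ 25.3692 and |λ| ≈ 5.0368.
Thus the eigenvalues (to 4 decimals) are 7.6076 (modulus 7.6076); 3.1962 ± 3.8928i (modulus 5.0368). The spectral radius is the largest modulus: r(A) ≈ 7.6076. (Cross-check: r(A) ≤ ||A||_2 ≈ 8.4477; equality holds whenever A is normal, though it can also hold for some non-normal A.)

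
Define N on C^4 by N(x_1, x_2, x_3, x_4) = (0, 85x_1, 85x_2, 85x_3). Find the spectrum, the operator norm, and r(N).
sigma(N) = {0}; ||N|| = 85; r(N) = 0. (N is nilpotent with N^4 = 0.)

On C^4, N is a strictly lower-triangular matrix with 85 on the subdiagonal and zeros elsewhere, so its characteristic polynomial is lambda^4 and every eigenvalue is 0: sigma(N) = {0}. For the operator norm, N e_i = 85e_{i+1} for i = 1, ..., 3 and N e_4 = 0, so the singular values of N are 85 (with multiplicity 3) and 0; hence ||N|| = 85. The spectral radius r(N) = max|lambda| = 0. Note ||N|| > r(N) — characteristic of non-normal nilpotent operators. Indeed N^4 = 0.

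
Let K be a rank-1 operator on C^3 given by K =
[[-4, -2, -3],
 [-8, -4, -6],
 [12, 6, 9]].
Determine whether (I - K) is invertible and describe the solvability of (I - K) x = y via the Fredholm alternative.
(I - K) is singular (det(I - K) = 0, i.e. 1 ∈ sigma(K)). (I - K) x = y is solvable iff y ⊥ ker((I - K)^*) = span{(-4, -2, -3)}, i.e. iff -4y_1 - 2y_2 - 3y_3 = 0. When solvable, the solutions are x = y + c·(1, 2, -3), c arbitrary (ker(I - K) = span{(1, 2, -3)}, dimension 1).

K has rank 1, so it is an outer product K = u v^T: every row of K is a multiple of one row vector. Reading off the entries, u = (1, 2, -3) and v = (-4, -2, -3) (row i of K equals u_i·v^T). A rank-one matrix u v^T satisfies K u = u (v·u) and kills the (2)-dimensional subspace v^⊥, so its characteristic polynomial is lambda^2 (lambda - v·u) with v·u = tr K = 1. Hence the eigenvalues of I - K are 1 (multiplicity 2) and 1 - (1) = 0, so det(I - K) = 0. (Direct check: I - K =
[[5, 2, 3],
 [8, 5, 6],
 [-12, -6, -8]]
has determinant 0.) So 1 is an eigenvalue of K and (I - K) is not invertible. The finite-dimensional Fredholm alternative says: either (I - K) is invertible, or ker(I - K) ≠ {0} and then range(I - K) = ker((I - K)^*)^⊥, with dim ker(I - K) = dim ker((I - K)^*). We are in the second case, so we need both kernels. Kernel of I - K: (I - K) u = u - u (v·u) = u - u = 0, so ker(I - K) = span{u} = span{(1, 2, -3)} (it is exactly 1-dimensional because rank(I - K) = 2). Kernel of the adjoint: K is real, so (I - K)^* = I - K^T = I - v u^T, and (I - v u^T) v = v - v (u·v) = 0; hence ker((I - K)^*) = span{v} = span{(-4, -2, -3)}. Therefore (I - K) x = y is solvable iff <y, v> = 0, i.e. iff -4y_1 - 2y_2 - 3y_3 = 0. When this holds, K y = u (v·y) = 0, so (I - K) y = y and x = y is a particular solution; the full solution set is the line x = y + c·u = y + c·(1, 2, -3), c ∈ C.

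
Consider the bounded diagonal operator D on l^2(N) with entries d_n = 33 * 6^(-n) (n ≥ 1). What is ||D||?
||D|| = 11/2 (attained at n = 1)

For D diagonal, ||D|| = sup_n |d_n|. The sequence d_n = 33 * 6^(-n) is positive and strictly decreasing (ratio 6^(-1) < 1), so the supremum is d_1 = 33/6 = 11/2. Hence ||D|| = 11/2.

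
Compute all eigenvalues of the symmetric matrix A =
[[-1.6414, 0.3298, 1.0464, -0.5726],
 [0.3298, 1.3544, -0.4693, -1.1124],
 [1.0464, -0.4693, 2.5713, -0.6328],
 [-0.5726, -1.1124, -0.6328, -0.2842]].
sigma(A) ≈ {-2, -1, 2, 3}

A is real symmetric, so its spectrum consists of real eigenvalues. Expanding the characteristic polynomial of the displayed matrix gives
  det(λ I - A) = p(λ) = λ^4 + (-2)λ^3 + (-7)λ^2 + (8)λ + (12).
Solving p(λ) = 0 yields eigenvalues ≈ -2, -1, 2, 3. (A is shown rounded to 4 decimals, so these recover the underlying integer eigenvalues to within that precision.)
Verification: the trace of A = 2 equals the sum of eigenvalues 2, and det(A) ≈ 12.0003 matches the eigenvalue product 12.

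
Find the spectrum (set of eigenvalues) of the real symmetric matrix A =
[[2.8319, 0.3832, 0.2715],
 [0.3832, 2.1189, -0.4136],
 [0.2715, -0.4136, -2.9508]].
sigma(A) ≈ {-3, 2, 3}

A is real symmetric, so its spectrum consists of real eigenvalues. Expanding the characteristic polynomial of the displayed matrix gives
  det(λ I - A) = p(λ) = λ^3 + (-2)λ^2 + (-9)λ + (18).
Solving p(λ) = 0 yields eigenvalues ≈ -3, 2, 3. (A is shown rounded to 4 decimals, so these recover the underlying integer eigenvalues to within that precision.)
Verification: the trace of A = 2 equals the sum of eigenvalues 2, and det(A) ≈ -17.9997 matches the eigenvalue product -18.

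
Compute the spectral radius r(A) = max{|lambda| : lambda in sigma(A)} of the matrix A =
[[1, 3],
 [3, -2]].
r(A) = (1 + sqrt(45))/2 ≈ 3.8541

The eigenvalues of A are the roots of its characteristic polynomial. With M = A (coefficients from the trace and determinant):
  p(λ) = det(λ I - M) = λ^2 + λ - 11.
For λ^2 + λ - 11 the discriminant is 45. It is nonnegative but not a perfect square, so the roots are real and irrational: λ = (-1 ± sqrt(45))/2 ≈ 2.8541, -3.8541.
Thus the eigenvalues (to 4 decimals) are 2.8541 (modulus 2.8541); -3.8541 (modulus 3.8541). The spectral radius is the largest modulus: r(A) = (1 + sqrt(45))/2 ≈ 3.8541. (Cross-check: r(A) ≤ ||A||_2 ≈ 3.8541; equality holds whenever A is normal, though it can also hold for some non-normal A.)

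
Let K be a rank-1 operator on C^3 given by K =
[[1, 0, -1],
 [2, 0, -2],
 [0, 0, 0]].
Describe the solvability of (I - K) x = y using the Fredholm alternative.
(I - K) is singular (det(I - K) = 0, i.e. 1 ∈ sigma(K)). (I - K) x = y is solvable iff y ⊥ ker((I - K)^*) = span{(1, 0, -1)}, i.e. iff y_1 - y_3 = 0. When solvable, the solutions are x = y + c·(1, 2, 0), c arbitrary (ker(I - K) = span{(1, 2, 0)}, dimension 1).

K has rank 1, so it is an outer product K = u v^T: every row of K is a multiple of one row vector. Reading off the entries, u = (1, 2, 0) and v = (1, 0, -1) (row i of K equals u_i·v^T). A rank-one matrix u v^T satisfies K u = u (v·u) and kills the (2)-dimensional subspace v^⊥, so its characteristic polynomial is lambda^2 (lambda - v·u) with v·u = tr K = 1. Hence the eigenvalues of I - K are 1 (multiplicity 2) and 1 - (1) = 0, so det(I - K) = 0. (Direct check: I - K =
[[0, 0, 1],
 [-2, 1, 2],
 [0, 0, 1]]
has determinant 0.) So 1 is an eigenvalue of K and (I - K) is not invertible. The finite-dimensional Fredholm alternative says: either (I - K) is invertible, or ker(I - K) ≠ {0} and then range(I - K) = ker((I - K)^*)^⊥, with dim ker(I - K) = dim ker((I - K)^*). We are in the second case, so we need both kernels. Kernel of I - K: (I - K) u = u - u (v·u) = u - u = 0, so ker(I - K) = span{u} = span{(1, 2, 0)} (it is exactly 1-dimensional because rank(I - K) = 2). Kernel of the adjoint: K is real, so (I - K)^* = I - K^T = I - v u^T, and (I - v u^T) v = v - v (u·v) = 0; hence ker((I - K)^*) = span{v} = span{(1, 0, -1)}. Therefore (I - K) x = y is solvable iff <y, v> = 0, i.e. iff y_1 - y_3 = 0. When this holds, K y = u (v·y) = 0, so (I - K) y = y and x = y is a particular solution; the full solution set is the line x = y + c·u = y + c·(1, 2, 0), c ∈ C.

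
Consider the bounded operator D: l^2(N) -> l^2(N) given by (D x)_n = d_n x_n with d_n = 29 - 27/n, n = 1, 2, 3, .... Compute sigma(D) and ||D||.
sigma(D) = {29 - 27/n : n ≥ 1} ∪ {29}; ||D|| = 29

A bounded diagonal operator on l^2 with diagonal entries d_n has spectrum equal to the closure of {d_n : n ≥ 1}: every d_n is an eigenvalue (with eigenvector e_n), so {d_n} ⊂ sigma(D); the spectrum is closed, so its closure is too; and for lambda not in the closure, (D - lambda I) has bounded inverse (the diagonal entries 1/(d_n - lambda) are bounded). For our sequence d_n = 29 - 27/n, n = 1, 2, 3, ...:
  - {d_n} = {29 - 27/n : n ≥ 1}; the only limit point is 29
  - closure = {29 - 27/n : n ≥ 1} ∪ {29}
For the norm: a diagonal operator has ||D|| = sup_n |d_n|. Here d_n = 29 - 27/n increases monotonically from d_1 = 2 toward 29, with all terms in [2, 29); so sup_n |d_n| = 29 (the supremum is the limit, not attained). So ||D|| = 29.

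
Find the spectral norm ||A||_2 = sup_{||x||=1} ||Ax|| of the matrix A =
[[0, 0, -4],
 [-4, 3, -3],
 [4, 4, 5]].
||A||_2 ≈ 8.7562 (= sqrt(largest eigenvalue of A^T A))

||A||_2 = sigma_max(A) = sqrt(lambda_max(A^T A)). Form the symmetric matrix M = A^T A =
[[32, 4, 32],
 [4, 25, 11],
 [32, 11, 50]].
Its characteristic polynomial (trace, sum of principal 2x2 minors, determinant of M give the coefficients) is
  p(λ) = det(λ I - M) = λ^3 - 107λ^2 + 2489λ - 12544.
No integer candidate from the rational root theorem (±divisors of 12544) is a root, so the roots are irrational. The cubic discriminant is Δ = 3666658629 > 0, so there are three distinct real roots. p(7) = -21 and p(8) = 1032 have opposite signs, so a root lies in (7, 8); Newton's method refines it to λ ≈ 7.0185. p(23) = 267 and p(24) = -616 have opposite signs, so a root lies in (23, 24); Newton's method refines it to λ ≈ 23.3113. p(76) = -2436 and p(77) = 1239 have opposite signs, so a root lies in (76, 77); Newton's method refines it to λ ≈ 76.6702. Check (Vieta): the three roots sum to 107, matching tr M = 107.
So the eigenvalues of A^T A are ≈ 7.0185, 23.3113, 76.6702 (all ≥ 0, as they must be for A^T A). The largest is λ_max ≈ 76.6702, hence ||A||_2 = sqrt(λ_max) ≈ 8.7562.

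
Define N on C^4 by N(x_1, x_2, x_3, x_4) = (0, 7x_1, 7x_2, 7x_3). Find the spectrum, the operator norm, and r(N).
sigma(N) = {0}; ||N|| = 7; r(N) = 0. (N is nilpotent with N^4 = 0.)

On C^4, N is a strictly lower-triangular matrix with 7 on the subdiagonal and zeros elsewhere, so its characteristic polynomial is lambda^4 and every eigenvalue is 0: sigma(N) = {0}. For the operator norm, N e_i = 7e_{i+1} for i = 1, ..., 3 and N e_4 = 0, so the singular values of N are 7 (with multiplicity 3) and 0; hence ||N|| = 7. The spectral radius r(N) = max|lambda| = 0. Note ||N|| > r(N) — characteristic of non-normal nilpotent operators. Indeed N^4 = 0.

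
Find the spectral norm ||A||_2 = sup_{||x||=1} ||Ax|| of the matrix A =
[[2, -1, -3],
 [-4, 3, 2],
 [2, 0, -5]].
||A||_2 ≈ 7.8003 (= sqrt(largest eigenvalue of A^T A))

||A||_2 = sigma_max(A) = sqrt(lambda_max(A^T A)). Form the symmetric matrix M = A^T A =
[[24, -14, -24],
 [-14, 10, 9],
 [-24, 9, 38]].
Its characteristic polynomial (trace, sum of principal 2x2 minors, determinant of M give the coefficients) is
  p(λ) = det(λ I - M) = λ^3 - 72λ^2 + 679λ - 16.
No integer candidate from the rational root theorem (±divisors of 16) is a root, so the roots are irrational. The cubic discriminant is Δ = 1128034148 > 0, so there are three distinct real roots. p(0) = -16 and p(1) = 592 have opposite signs, so a root lies in (0, 1); Newton's method refines it to λ ≈ 0.0236. p(11) = 72 and p(12) = -508 have opposite signs, so a root lies in (11, 12); Newton's method refines it to λ ≈ 11.1316. p(60) = -2476 and p(61) = 472 have opposite signs, so a root lies in (60, 61); Newton's method refines it to λ ≈ 60.8448. Check (Vieta): the three roots sum to 72, matching tr M = 72.
So the eigenvalues of A^T A are ≈ 0.0236, 11.1316, 60.8448 (all ≥ 0, as they must be for A^T A). The largest is λ_max ≈ 60.8448, hence ||A||_2 = sqrt(λ_max) ≈ 7.8003.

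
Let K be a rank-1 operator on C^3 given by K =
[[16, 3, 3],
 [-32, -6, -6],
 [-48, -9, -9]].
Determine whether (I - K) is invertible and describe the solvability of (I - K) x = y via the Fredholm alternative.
(I - K) is singular (det(I - K) = 0, i.e. 1 ∈ sigma(K)). (I - K) x = y is solvable iff y ⊥ ker((I - K)^*) = span{(16, 3, 3)}, i.e. iff 16y_1 + 3y_2 + 3y_3 = 0. When solvable, the solutions are x = y + c·(1, -2, -3), c arbitrary (ker(I - K) = span{(1, -2, -3)}, dimension 1).

K has rank 1, so it is an outer product K = u v^T: every row of K is a multiple of one row vector. Reading off the entries, u = (1, -2, -3) and v = (16, 3, 3) (row i of K equals u_i·v^T). A rank-one matrix u v^T satisfies K u = u (v·u) and kills the (2)-dimensional subspace v^⊥, so its characteristic polynomial is lambda^2 (lambda - v·u) with v·u = tr K = 1. Hence the eigenvalues of I - K are 1 (multiplicity 2) and 1 - (1) = 0, so det(I - K) = 0. (Direct check: I - K =
[[-15, -3, -3],
 [32, 7, 6],
 [48, 9, 10]]
has determinant 0.) So 1 is an eigenvalue of K and (I - K) is not invertible. The finite-dimensional Fredholm alternative says: either (I - K) is invertible, or ker(I - K) ≠ {0} and then range(I - K) = ker((I - K)^*)^⊥, with dim ker(I - K) = dim ker((I - K)^*). We are in the second case, so we need both kernels. Kernel of I - K: (I - K) u = u - u (v·u) = u - u = 0, so ker(I - K) = span{u} = span{(1, -2, -3)} (it is exactly 1-dimensional because rank(I - K) = 2). Kernel of the adjoint: K is real, so (I - K)^* = I - K^T = I - v u^T, and (I - v u^T) v = v - v (u·v) = 0; hence ker((I - K)^*) = span{v} = span{(16, 3, 3)}. Therefore (I - K) x = y is solvable iff <y, v> = 0, i.e. iff 16y_1 + 3y_2 + 3y_3 = 0. When this holds, K y = u (v·y) = 0, so (I - K) y = y and x = y is a particular solution; the full solution set is the line x = y + c·u = y + c·(1, -2, -3), c ∈ C.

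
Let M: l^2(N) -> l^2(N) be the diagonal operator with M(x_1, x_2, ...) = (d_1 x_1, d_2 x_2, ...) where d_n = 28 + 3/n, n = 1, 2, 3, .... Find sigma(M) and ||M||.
sigma(M) = {28 + 3/n : n ≥ 1} ∪ {28}; ||M|| = 31

A bounded diagonal operator on l^2 with diagonal entries d_n has spectrum equal to the closure of {d_n : n ≥ 1}: every d_n is an eigenvalue (with eigenvector e_n), so {d_n} ⊂ sigma(M); the spectrum is closed, so its closure is too; and for lambda not in the closure, (M - lambda I) has bounded inverse (the diagonal entries 1/(d_n - lambda) are bounded). For our sequence d_n = 28 + 3/n, n = 1, 2, 3, ...:
  - {d_n} = {28 + 3/n : n ≥ 1}; the only limit point is 28
  - closure = {28 + 3/n : n ≥ 1} ∪ {28}
For the norm: a diagonal operator has ||M|| = sup_n |d_n|. Here d_n = 28 + 3/n is positive and decreasing, so sup_n |d_n| = d_1 = 28 + 3 = 31. So ||M|| = 31.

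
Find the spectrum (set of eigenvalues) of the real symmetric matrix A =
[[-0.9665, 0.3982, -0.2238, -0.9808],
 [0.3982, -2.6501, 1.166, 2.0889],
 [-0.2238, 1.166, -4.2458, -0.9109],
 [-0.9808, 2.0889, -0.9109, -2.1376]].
sigma(A) ≈ {-6, -3, -1, 0}

A is real symmetric, so its spectrum consists of real eigenvalues. Expanding the characteristic polynomial of the displayed matrix gives
  det(λ I - A) = p(λ) = λ^4 + (10)λ^3 + (27)λ^2 + (18)λ + (0).
Solving p(λ) = 0 yields eigenvalues ≈ -6, -3, -1, 0. (A is shown rounded to 4 decimals, so these recover the underlying integer eigenvalues to within that precision.)
Verification: the trace of A = -10 equals the sum of eigenvalues -10, and det(A) ≈ -0.0003 matches the eigenvalue product 0.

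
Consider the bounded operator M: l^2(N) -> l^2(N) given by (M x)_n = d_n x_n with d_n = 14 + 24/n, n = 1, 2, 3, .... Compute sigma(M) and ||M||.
sigma(M) = {14 + 24/n : n ≥ 1} ∪ {14}; ||M|| = 38

A bounded diagonal operator on l^2 with diagonal entries d_n has spectrum equal to the closure of {d_n : n ≥ 1}: every d_n is an eigenvalue (with eigenvector e_n), so {d_n} ⊂ sigma(M); the spectrum is closed, so its closure is too; and for lambda not in the closure, (M - lambda I) has bounded inverse (the diagonal entries 1/(d_n - lambda) are bounded). For our sequence d_n = 14 + 24/n, n = 1, 2, 3, ...:
  - {d_n} = {14 + 24/n : n ≥ 1}; the only limit point is 14
  - closure = {14 + 24/n : n ≥ 1} ∪ {14}
For the norm: a diagonal operator has ||M|| = sup_n |d_n|. Here d_n = 14 + 24/n is positive and decreasing, so sup_n |d_n| = d_1 = 14 + 24 = 38. So ||M|| = 38.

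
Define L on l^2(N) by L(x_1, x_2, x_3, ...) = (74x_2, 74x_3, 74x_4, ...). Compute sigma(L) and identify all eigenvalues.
sigma(L) = closed disk {z in C : |z| ≤ 74}; sigma_p(L) = open disk {z in C : |z| < 74}

Note L = 74·V where V is the unit left shift (V x)_k = x_{k+1}; so sigma(L) = 74·sigma(V) and ||L|| = 74||V||. ||L x||^2 = 5476sum_{k≥2} |x_k|^2 ≤ 5476||x||^2, with equality on {x : x_1 = 0}, so ||L|| = 74. For any lambda with |lambda| < 74, set r = lambda/74 (|r| < 1); the vector x = (1, r, r^2, ...) is in l^2 and satisfies L x = 74(r, r^2, ...) = lambda x, so lambda is an eigenvalue. On the boundary |lambda| = 74 the geometric series diverges, so no l^2 eigenvector exists, but these lambda lie in the approximate point spectrum. Hence sigma(L) is the closed disk of radius 74 and sigma_p(L) is the open disk.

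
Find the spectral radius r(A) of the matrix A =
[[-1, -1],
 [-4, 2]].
r(A) = 3

The eigenvalues of A are the roots of its characteristic polynomial. With M = A (coefficients from the trace and determinant):
  p(λ) = det(λ I - M) = λ^2 - λ - 6.
For λ^2 - λ - 6 the discriminant is 25. It is a perfect square (5^2), so the roots are rational: λ = (1 ± 5)/2 = 3, -2.
Thus the eigenvalues (to 4 decimals) are 3 (modulus 3); -2 (modulus 2). The spectral radius is the largest modulus: r(A) = 3. (Cross-check: r(A) ≤ ||A||_2 ≈ 4.4966; equality holds whenever A is normal, though it can also hold for some non-normal A.)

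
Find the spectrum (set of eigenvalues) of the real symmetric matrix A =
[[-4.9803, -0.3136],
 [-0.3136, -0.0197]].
sigma(A) ≈ {-5, 0}

A is real symmetric, so its spectrum consists of real eigenvalues. Expanding the characteristic polynomial of the displayed matrix gives
  det(λ I - A) = p(λ) = λ^2 + (5)λ + (0).
Solving p(λ) = 0 yields eigenvalues ≈ -5, 0. (A is shown rounded to 4 decimals, so these recover the underlying integer eigenvalues to within that precision.)
Verification: the trace of A = -5 equals the sum of eigenvalues -5, and det(A) ≈ -0.0002 matches the eigenvalue product 0.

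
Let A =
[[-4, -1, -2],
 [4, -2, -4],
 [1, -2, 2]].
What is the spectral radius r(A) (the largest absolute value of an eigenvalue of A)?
r(A) ≈ 4.5233

The eigenvalues of A are the roots of its characteristic polynomial. With M = A (coefficients from the trace, the sum of principal 2x2 minors, and det A):
  p(λ) = det(λ I - M) = λ^3 + 4λ^2 - 6λ - 72.
No integer candidate from the rational root theorem (±divisors of 72) is a root, so the roots are irrational. The cubic discriminant is Δ = -88992 < 0, so there is one real root and a complex-conjugate pair. p(3) = -27 and p(4) = 32 have opposite signs, so a root lies in (3, 4); Newton's method refines it to λ ≈ 3.5191. Dividing out (λ - (3.5191)) leaves approximately λ^2 + 7.5191λ + 20.46. For λ^2 + 7.5191λ + 20.46 the discriminant is -25.3038. It is negative, so the remaining roots are the complex-conjugate pair λ ≈ -3.7595 ± 2.5151i. Their product equals the constant term, so |λ|^2 ≈ 20.46 and |λ| ≈ 4.5233.
Thus the eigenvalues (to 4 decimals) are 3.5191 (modulus 3.5191); -3.7595 ± 2.5151i (modulus 4.5233). The spectral radius is the largest modulus: r(A) ≈ 4.5233. (Cross-check: r(A) ≤ ||A||_2 ≈ 6.1845; equality holds whenever A is normal, though it can also hold for some non-normal A.)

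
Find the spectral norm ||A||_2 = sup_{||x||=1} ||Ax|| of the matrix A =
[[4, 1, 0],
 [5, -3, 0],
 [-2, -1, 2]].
||A||_2 ≈ 6.8922 (= sqrt(largest eigenvalue of A^T A))

||A||_2 = sigma_max(A) = sqrt(lambda_max(A^T A)). Form the symmetric matrix M = A^T A =
[[45, -9, -4],
 [-9, 11, -2],
 [-4, -2, 4]].
Its characteristic polynomial (trace, sum of principal 2x2 minors, determinant of M give the coefficients) is
  p(λ) = det(λ I - M) = λ^3 - 60λ^2 + 618λ - 1156.
No integer candidate from the rational root theorem (±divisors of 1156) is a root, so the roots are irrational. The cubic discriminant is Δ = 167505840 > 0, so there are three distinct real roots. p(2) = -152 and p(3) = 185 have opposite signs, so a root lies in (2, 3); Newton's method refines it to λ ≈ 2.4132. p(10) = 24 and p(11) = -287 have opposite signs, so a root lies in (10, 11); Newton's method refines it to λ ≈ 10.0844. p(47) = -827 and p(48) = 860 have opposite signs, so a root lies in (47, 48); Newton's method refines it to λ ≈ 47.5024. Check (Vieta): the three roots sum to 60, matching tr M = 60.
So the eigenvalues of A^T A are ≈ 2.4132, 10.0844, 47.5024 (all ≥ 0, as they must be for A^T A). The largest is λ_max ≈ 47.5024, hence ||A||_2 = sqrt(λ_max) ≈ 6.8922.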